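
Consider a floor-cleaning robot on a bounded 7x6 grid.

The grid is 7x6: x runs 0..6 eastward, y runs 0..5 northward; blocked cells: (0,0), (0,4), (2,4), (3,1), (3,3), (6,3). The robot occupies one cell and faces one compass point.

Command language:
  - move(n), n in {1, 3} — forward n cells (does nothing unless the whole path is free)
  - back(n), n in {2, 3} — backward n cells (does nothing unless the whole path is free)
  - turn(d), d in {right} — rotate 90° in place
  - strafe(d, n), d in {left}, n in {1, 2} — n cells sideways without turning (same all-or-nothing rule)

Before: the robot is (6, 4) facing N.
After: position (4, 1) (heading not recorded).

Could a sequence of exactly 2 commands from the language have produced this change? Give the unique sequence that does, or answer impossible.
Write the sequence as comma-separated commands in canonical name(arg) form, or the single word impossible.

key: order matters: swapping strafe(left, 2) and back(3) lands elsewhere
from: (6, 4) facing N
1. strafe(left, 2) → (4, 4) facing N
2. back(3) → (4, 1) facing N
no other 2-command option fits: unique.

strafe(left, 2), back(3)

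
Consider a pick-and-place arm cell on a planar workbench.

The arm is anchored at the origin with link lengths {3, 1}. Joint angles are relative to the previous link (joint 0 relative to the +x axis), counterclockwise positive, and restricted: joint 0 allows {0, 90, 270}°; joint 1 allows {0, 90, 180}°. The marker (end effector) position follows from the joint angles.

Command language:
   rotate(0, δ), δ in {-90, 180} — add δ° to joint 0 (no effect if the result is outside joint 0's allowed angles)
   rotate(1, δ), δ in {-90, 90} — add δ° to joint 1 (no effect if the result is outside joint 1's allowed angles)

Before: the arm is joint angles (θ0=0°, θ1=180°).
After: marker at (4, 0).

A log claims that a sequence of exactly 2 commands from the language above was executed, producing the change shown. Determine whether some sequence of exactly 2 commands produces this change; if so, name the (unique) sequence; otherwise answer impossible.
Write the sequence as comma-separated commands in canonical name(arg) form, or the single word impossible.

t0: joint angles (θ0=0°, θ1=180°)
step 1 (rotate(1, -90)): joint angles (θ0=0°, θ1=90°)
step 2 (rotate(1, -90)): joint angles (θ0=0°, θ1=0°)
no rival 2-sequence matches.

rotate(1, -90), rotate(1, -90)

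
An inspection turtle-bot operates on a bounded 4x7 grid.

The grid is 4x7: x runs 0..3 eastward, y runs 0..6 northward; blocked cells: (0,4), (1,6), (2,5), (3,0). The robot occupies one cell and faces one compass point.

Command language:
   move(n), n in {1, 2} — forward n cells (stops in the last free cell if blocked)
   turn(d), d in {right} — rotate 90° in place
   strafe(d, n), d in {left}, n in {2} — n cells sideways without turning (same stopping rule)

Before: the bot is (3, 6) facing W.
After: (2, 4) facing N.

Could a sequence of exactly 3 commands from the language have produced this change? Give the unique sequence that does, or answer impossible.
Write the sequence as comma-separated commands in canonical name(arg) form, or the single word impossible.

strafe(left, 2), move(1), turn(right)

key: order matters: swapping strafe(left, 2) and turn(right) lands elsewhere
begin: (3, 6) facing W
1. strafe(left, 2) → (3, 4) facing W
2. move(1) → (2, 4) facing W
3. turn(right) → (2, 4) facing N
uniquely the one of 64 3-step routes that fits.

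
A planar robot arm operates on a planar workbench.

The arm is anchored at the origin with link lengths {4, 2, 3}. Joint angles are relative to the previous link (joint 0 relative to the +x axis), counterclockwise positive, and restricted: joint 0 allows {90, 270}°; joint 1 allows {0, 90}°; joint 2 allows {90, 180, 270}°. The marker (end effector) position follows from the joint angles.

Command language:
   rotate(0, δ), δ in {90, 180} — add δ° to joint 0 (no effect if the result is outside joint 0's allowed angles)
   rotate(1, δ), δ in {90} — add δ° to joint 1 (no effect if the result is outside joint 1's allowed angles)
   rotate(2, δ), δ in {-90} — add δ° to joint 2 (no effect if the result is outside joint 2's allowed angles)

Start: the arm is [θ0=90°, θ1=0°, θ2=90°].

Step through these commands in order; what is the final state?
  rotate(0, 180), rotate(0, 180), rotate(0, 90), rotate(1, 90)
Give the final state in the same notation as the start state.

initial: [θ0=90°, θ1=0°, θ2=90°]
[1] after rotate(0, 180): [θ0=270°, θ1=0°, θ2=90°]
[2] after rotate(0, 180): [θ0=90°, θ1=0°, θ2=90°]
[3] after rotate(0, 90): [θ0=90°, θ1=0°, θ2=90°]
[4] after rotate(1, 90): [θ0=90°, θ1=90°, θ2=90°]

[θ0=90°, θ1=90°, θ2=90°]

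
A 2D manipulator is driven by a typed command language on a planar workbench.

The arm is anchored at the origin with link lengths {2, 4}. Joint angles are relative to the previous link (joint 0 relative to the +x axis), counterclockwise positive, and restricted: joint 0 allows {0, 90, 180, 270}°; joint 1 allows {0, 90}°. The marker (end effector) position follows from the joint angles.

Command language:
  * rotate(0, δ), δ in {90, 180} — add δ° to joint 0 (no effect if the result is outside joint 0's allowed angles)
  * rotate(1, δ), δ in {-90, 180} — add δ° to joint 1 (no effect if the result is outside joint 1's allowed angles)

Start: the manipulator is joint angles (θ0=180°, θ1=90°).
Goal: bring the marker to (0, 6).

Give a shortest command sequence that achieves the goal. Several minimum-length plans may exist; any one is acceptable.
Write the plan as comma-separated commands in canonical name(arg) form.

start: joint angles (θ0=180°, θ1=90°)
[1] after rotate(0, 90): joint angles (θ0=270°, θ1=90°)
[2] after rotate(1, -90): joint angles (θ0=270°, θ1=0°)
[3] after rotate(0, 180): joint angles (θ0=90°, θ1=0°)
no 2-step plan works, so 3 is optimal.

rotate(0, 90), rotate(1, -90), rotate(0, 180)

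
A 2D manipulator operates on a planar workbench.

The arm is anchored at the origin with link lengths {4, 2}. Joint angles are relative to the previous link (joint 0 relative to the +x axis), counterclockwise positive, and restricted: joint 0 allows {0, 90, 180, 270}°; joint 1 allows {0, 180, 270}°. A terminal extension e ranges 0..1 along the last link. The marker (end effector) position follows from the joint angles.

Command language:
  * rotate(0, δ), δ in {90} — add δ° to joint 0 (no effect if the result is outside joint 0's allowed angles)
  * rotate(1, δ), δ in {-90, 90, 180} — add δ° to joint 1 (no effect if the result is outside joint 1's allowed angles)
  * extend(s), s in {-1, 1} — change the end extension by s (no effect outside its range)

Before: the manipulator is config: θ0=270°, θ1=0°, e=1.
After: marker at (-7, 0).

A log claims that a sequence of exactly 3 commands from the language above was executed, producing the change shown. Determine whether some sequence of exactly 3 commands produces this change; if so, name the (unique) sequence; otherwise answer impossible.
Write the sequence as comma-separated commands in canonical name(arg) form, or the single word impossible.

t0: config: θ0=270°, θ1=0°, e=1
step 1 (rotate(0, 90)): config: θ0=0°, θ1=0°, e=1
step 2 (rotate(0, 90)): config: θ0=90°, θ1=0°, e=1
step 3 (rotate(0, 90)): config: θ0=180°, θ1=0°, e=1
uniquely the one of 216 3-step routes that fits.

rotate(0, 90), rotate(0, 90), rotate(0, 90)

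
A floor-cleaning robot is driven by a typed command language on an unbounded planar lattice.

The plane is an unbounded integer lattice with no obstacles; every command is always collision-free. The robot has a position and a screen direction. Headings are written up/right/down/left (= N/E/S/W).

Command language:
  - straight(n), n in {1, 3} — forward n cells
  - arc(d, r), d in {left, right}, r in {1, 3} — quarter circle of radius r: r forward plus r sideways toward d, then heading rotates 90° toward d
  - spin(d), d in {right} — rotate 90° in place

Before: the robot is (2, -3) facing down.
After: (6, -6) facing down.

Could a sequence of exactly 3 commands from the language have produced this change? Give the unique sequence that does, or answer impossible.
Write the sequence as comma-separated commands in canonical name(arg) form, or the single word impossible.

arc(left, 3), straight(1), spin(right)

key: running spin(right) before arc(left, 3) would end elsewhere — order is forced
start: (2, -3) facing down
[1] after arc(left, 3): (5, -6) facing right
[2] after straight(1): (6, -6) facing right
[3] after spin(right): (6, -6) facing down
no rival 3-sequence matches.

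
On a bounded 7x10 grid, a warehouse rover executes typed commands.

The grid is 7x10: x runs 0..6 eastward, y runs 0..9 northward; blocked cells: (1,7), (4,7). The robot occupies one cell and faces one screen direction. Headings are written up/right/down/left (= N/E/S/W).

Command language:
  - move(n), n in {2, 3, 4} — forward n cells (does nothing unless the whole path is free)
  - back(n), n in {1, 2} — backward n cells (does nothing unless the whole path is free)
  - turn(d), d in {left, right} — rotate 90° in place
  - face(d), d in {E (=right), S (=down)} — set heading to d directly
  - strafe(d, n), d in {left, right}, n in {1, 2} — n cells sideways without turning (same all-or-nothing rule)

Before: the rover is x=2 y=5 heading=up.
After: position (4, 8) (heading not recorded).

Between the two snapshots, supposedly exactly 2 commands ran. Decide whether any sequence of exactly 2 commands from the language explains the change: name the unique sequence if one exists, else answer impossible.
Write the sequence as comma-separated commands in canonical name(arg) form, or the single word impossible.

key: order matters: swapping move(3) and strafe(right, 2) lands elsewhere
initial: x=2 y=5 heading=up
t=1 move(3) ⇒ x=2 y=8 heading=up
t=2 strafe(right, 2) ⇒ x=4 y=8 heading=up
uniquely the one of 169 2-step routes that fits.

move(3), strafe(right, 2)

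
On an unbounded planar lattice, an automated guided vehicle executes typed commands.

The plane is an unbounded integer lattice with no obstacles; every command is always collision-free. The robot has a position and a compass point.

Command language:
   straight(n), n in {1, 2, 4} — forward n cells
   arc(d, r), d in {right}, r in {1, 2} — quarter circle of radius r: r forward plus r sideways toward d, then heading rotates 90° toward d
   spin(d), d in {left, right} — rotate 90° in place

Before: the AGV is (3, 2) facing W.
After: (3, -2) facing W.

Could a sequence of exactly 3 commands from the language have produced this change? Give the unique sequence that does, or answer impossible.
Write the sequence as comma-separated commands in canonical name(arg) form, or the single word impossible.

key: heading stays W — rotations cancel among the 3 commands
from: (3, 2) facing W
t=1 spin(left) ⇒ (3, 2) facing S
t=2 straight(4) ⇒ (3, -2) facing S
t=3 spin(right) ⇒ (3, -2) facing W
no other 3-command option fits: unique.

spin(left), straight(4), spin(right)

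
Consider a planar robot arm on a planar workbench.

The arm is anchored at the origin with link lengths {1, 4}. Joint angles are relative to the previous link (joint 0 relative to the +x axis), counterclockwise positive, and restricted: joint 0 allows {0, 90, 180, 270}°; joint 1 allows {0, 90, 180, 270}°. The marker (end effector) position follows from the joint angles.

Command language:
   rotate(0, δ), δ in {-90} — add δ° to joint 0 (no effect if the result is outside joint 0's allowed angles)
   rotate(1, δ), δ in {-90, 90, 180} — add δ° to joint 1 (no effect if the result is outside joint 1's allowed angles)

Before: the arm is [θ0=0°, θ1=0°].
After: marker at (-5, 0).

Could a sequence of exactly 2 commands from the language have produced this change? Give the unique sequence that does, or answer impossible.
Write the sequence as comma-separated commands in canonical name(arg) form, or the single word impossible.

from: [θ0=0°, θ1=0°]
[1] after rotate(0, -90): [θ0=270°, θ1=0°]
[2] after rotate(0, -90): [θ0=180°, θ1=0°]
no other 2-command option fits: unique.

rotate(0, -90), rotate(0, -90)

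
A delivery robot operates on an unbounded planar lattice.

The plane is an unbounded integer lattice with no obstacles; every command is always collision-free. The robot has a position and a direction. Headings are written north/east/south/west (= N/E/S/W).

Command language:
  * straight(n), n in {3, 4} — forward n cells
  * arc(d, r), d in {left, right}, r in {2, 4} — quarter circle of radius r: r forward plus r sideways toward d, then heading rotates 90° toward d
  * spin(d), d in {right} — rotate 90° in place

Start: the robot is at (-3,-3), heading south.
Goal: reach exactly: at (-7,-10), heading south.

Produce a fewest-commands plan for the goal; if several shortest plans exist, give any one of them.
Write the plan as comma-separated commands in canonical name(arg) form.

from: at (-3,-3), heading south
[1] after straight(3): at (-3,-6), heading south
[2] after arc(right, 2): at (-5,-8), heading west
[3] after arc(left, 2): at (-7,-10), heading south
no 2-step plan works, so 3 is optimal.

straight(3), arc(right, 2), arc(left, 2)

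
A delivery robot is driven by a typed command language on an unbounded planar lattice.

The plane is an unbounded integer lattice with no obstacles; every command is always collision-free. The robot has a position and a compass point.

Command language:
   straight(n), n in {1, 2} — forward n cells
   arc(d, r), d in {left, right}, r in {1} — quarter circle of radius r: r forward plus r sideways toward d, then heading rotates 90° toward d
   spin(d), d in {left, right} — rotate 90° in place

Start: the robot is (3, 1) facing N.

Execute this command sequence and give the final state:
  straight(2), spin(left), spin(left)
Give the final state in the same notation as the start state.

(3, 3) facing S

t0: (3, 1) facing N
1. straight(2) → (3, 3) facing N
2. spin(left) → (3, 3) facing W
3. spin(left) → (3, 3) facing S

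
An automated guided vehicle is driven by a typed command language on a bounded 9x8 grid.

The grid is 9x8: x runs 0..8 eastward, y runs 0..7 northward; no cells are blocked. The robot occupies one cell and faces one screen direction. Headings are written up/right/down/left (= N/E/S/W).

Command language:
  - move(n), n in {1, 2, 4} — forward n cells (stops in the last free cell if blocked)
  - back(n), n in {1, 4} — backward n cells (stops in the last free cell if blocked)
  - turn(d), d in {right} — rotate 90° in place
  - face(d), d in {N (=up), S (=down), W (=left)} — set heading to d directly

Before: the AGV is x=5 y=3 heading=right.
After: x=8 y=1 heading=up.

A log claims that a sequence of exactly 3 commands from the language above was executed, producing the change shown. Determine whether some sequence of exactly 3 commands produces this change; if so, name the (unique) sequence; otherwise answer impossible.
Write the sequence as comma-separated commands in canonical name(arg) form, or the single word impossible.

impossible

no 3-step route produces this change.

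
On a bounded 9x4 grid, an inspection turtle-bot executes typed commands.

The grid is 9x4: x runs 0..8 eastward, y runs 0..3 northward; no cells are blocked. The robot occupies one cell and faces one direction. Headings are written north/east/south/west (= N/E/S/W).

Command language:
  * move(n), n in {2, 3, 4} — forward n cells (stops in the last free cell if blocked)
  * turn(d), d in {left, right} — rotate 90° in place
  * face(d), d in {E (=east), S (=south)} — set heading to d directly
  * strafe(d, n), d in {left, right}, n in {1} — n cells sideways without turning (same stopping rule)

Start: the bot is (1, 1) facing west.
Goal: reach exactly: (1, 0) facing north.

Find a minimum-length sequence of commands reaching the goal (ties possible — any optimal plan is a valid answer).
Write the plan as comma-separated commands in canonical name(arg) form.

strafe(left, 1), turn(right)

t0: (1, 1) facing west
step 1 (strafe(left, 1)): (1, 0) facing west
step 2 (turn(right)): (1, 0) facing north
minimal: 2 command(s), checked below 2.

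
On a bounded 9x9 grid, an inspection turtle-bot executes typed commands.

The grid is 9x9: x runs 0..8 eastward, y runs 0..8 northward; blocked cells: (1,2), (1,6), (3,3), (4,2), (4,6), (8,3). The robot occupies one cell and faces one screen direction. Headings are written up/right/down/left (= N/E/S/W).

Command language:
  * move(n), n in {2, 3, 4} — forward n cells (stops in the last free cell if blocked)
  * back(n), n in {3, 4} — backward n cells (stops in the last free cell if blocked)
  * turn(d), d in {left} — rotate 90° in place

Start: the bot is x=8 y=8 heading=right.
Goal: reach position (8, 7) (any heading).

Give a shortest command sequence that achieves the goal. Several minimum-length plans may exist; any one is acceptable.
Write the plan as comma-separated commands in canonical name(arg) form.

begin: x=8 y=8 heading=right
t=1 turn(left) ⇒ x=8 y=8 heading=up
t=2 back(4) ⇒ x=8 y=4 heading=up
t=3 move(3) ⇒ x=8 y=7 heading=up
shorter routes all fall short; 3 is best.

turn(left), back(4), move(3)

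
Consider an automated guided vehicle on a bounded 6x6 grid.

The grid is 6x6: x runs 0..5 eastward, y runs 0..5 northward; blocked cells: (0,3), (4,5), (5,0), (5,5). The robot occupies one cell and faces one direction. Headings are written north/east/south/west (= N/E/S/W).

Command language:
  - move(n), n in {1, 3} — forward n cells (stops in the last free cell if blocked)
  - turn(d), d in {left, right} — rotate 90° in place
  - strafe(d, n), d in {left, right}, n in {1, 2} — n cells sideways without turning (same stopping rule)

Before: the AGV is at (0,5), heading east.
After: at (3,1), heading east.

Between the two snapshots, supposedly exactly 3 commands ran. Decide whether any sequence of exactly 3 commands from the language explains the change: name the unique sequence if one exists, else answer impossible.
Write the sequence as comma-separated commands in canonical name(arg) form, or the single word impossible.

key: still facing E at the end — nothing in the sequence rotates
start: at (0,5), heading east
1. move(3) → at (3,5), heading east
2. strafe(right, 2) → at (3,3), heading east
3. strafe(right, 2) → at (3,1), heading east
no other 3-command option fits: unique.

move(3), strafe(right, 2), strafe(right, 2)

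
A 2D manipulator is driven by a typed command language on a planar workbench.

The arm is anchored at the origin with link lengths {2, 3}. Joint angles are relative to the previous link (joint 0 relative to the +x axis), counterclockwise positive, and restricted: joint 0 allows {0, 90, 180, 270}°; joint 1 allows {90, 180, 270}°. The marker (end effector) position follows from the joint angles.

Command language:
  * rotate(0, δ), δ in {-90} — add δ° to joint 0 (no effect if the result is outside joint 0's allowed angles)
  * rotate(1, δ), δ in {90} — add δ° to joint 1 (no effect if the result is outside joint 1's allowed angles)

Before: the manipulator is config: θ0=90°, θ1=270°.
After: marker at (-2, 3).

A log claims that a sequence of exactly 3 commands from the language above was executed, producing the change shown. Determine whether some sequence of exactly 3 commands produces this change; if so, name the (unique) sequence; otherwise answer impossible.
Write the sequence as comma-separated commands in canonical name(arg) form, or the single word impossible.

start: config: θ0=90°, θ1=270°
1. rotate(0, -90) → config: θ0=0°, θ1=270°
2. rotate(0, -90) → config: θ0=270°, θ1=270°
3. rotate(0, -90) → config: θ0=180°, θ1=270°
all 8 alternatives checked — unique.

rotate(0, -90), rotate(0, -90), rotate(0, -90)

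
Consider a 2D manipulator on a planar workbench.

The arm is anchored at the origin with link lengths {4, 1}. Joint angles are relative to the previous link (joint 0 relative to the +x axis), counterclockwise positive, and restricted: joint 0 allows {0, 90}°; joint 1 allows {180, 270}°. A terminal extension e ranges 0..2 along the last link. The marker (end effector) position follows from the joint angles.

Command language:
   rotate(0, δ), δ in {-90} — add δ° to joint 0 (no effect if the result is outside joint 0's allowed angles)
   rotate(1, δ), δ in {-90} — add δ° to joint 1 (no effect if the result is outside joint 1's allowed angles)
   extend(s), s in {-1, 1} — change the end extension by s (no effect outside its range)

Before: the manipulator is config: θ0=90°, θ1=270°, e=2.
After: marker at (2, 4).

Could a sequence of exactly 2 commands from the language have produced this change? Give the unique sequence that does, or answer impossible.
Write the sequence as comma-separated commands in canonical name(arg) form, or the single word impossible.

key: running extend(-1) before extend(1) would end elsewhere — order is forced
begin: config: θ0=90°, θ1=270°, e=2
t=1 extend(1) ⇒ config: θ0=90°, θ1=270°, e=2
t=2 extend(-1) ⇒ config: θ0=90°, θ1=270°, e=1
all 16 alternatives checked — unique.

extend(1), extend(-1)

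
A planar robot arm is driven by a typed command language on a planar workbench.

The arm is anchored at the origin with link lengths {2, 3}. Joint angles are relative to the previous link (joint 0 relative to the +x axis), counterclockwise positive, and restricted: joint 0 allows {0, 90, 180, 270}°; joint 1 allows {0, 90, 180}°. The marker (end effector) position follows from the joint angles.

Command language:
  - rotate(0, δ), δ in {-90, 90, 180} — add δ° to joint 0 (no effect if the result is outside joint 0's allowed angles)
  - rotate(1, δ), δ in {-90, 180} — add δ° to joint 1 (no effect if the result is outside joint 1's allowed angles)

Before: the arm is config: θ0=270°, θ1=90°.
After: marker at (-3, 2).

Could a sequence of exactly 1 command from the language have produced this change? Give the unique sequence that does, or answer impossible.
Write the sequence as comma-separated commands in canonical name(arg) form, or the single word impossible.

rotate(0, 180)

start: config: θ0=270°, θ1=90°
1. rotate(0, 180) → config: θ0=90°, θ1=90°
uniquely the one of 5 1-step routes that fits.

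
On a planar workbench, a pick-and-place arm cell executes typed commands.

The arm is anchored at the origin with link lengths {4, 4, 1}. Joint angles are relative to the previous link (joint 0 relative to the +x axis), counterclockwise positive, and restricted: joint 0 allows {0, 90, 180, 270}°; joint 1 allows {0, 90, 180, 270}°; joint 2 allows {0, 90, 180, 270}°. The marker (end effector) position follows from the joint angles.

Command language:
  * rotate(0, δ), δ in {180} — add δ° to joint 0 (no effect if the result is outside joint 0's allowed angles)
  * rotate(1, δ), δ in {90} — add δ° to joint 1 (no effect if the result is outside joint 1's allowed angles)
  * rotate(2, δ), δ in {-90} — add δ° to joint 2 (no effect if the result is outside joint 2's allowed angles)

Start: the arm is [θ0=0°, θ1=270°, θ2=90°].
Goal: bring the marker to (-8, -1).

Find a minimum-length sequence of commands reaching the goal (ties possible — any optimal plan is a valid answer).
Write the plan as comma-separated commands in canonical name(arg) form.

rotate(0, 180), rotate(1, 90)

from: [θ0=0°, θ1=270°, θ2=90°]
step 1 (rotate(0, 180)): [θ0=180°, θ1=270°, θ2=90°]
step 2 (rotate(1, 90)): [θ0=180°, θ1=0°, θ2=90°]
minimal: 2 command(s), checked below 2.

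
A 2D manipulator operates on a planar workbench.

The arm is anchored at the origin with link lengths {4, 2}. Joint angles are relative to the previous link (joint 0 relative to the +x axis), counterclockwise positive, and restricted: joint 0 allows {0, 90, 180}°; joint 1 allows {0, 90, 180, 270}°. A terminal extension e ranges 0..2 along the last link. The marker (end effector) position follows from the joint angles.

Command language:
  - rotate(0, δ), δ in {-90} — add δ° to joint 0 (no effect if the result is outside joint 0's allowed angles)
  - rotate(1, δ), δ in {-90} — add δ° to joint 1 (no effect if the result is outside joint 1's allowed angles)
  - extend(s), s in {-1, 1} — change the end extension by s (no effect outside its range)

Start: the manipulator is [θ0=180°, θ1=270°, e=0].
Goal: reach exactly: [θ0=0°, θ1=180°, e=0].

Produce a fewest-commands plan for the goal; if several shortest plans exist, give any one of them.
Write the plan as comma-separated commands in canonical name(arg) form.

rotate(1, -90), rotate(0, -90), rotate(0, -90)

from: [θ0=180°, θ1=270°, e=0]
t=1 rotate(1, -90) ⇒ [θ0=180°, θ1=180°, e=0]
t=2 rotate(0, -90) ⇒ [θ0=90°, θ1=180°, e=0]
t=3 rotate(0, -90) ⇒ [θ0=0°, θ1=180°, e=0]
minimal: 3 command(s), checked below 3.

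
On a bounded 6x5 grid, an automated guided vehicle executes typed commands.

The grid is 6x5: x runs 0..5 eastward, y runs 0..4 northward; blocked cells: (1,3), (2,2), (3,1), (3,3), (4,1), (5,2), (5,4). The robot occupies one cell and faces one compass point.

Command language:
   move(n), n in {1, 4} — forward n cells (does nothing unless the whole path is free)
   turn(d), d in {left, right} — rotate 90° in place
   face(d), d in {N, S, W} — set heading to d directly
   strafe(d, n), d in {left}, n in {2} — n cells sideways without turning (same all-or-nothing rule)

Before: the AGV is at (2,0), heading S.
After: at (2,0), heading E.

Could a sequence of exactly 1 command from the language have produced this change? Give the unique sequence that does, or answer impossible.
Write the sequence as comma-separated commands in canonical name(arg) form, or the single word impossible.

key: (2,0) unchanged — the single command moves nothing
t0: at (2,0), heading S
1. turn(left) → at (2,0), heading E
no other 1-command option fits: unique.

turn(left)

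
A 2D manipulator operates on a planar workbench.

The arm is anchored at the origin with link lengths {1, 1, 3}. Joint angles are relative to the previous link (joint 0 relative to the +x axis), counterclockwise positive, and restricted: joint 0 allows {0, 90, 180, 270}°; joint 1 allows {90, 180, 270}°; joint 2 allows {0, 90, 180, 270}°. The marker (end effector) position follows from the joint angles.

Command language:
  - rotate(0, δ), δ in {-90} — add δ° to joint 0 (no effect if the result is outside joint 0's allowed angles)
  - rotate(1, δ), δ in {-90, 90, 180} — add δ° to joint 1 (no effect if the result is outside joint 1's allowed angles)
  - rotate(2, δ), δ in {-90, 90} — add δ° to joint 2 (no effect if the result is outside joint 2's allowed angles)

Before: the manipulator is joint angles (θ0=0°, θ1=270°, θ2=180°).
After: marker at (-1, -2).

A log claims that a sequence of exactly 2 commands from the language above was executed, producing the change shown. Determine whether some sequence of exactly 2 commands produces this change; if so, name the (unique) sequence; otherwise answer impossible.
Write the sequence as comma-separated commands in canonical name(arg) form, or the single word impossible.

rotate(0, -90), rotate(0, -90)

initial: joint angles (θ0=0°, θ1=270°, θ2=180°)
[1] after rotate(0, -90): joint angles (θ0=270°, θ1=270°, θ2=180°)
[2] after rotate(0, -90): joint angles (θ0=180°, θ1=270°, θ2=180°)
uniquely the one of 36 2-step routes that fits.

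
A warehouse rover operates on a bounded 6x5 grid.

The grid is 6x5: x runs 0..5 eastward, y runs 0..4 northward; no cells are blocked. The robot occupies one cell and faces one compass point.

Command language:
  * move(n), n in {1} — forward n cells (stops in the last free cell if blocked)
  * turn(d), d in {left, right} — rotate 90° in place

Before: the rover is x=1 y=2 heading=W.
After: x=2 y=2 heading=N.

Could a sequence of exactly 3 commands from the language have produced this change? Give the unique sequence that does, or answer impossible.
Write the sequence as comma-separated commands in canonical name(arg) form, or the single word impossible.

no 3-step route produces this change.

impossible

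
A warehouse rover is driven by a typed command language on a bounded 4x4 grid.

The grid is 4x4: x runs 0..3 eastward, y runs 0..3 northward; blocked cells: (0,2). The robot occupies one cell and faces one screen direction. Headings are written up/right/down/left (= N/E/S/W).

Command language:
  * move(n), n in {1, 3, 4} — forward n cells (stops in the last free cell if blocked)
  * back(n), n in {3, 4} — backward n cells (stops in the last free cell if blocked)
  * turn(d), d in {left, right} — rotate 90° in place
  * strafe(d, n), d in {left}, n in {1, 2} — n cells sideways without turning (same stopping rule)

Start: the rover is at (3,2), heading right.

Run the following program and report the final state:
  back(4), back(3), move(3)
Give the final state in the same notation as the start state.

at (3,2), heading right

initial: at (3,2), heading right
t=1 back(4) ⇒ at (1,2), heading right
t=2 back(3) ⇒ at (1,2), heading right
t=3 move(3) ⇒ at (3,2), heading right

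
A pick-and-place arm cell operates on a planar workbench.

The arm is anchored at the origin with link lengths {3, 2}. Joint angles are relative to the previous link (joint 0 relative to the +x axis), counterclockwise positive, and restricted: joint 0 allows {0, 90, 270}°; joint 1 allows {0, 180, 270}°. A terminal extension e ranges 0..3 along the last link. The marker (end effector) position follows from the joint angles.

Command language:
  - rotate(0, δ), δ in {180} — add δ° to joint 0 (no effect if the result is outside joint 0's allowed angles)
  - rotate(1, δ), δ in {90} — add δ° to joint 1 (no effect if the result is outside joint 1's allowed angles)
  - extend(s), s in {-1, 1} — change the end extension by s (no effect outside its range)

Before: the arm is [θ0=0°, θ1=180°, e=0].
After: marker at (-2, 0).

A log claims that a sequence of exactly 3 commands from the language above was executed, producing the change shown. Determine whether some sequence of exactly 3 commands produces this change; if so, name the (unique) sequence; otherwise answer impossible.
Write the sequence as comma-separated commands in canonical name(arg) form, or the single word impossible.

t0: [θ0=0°, θ1=180°, e=0]
1. extend(1) → [θ0=0°, θ1=180°, e=1]
2. extend(1) → [θ0=0°, θ1=180°, e=2]
3. extend(1) → [θ0=0°, θ1=180°, e=3]
uniquely the one of 64 3-step routes that fits.

extend(1), extend(1), extend(1)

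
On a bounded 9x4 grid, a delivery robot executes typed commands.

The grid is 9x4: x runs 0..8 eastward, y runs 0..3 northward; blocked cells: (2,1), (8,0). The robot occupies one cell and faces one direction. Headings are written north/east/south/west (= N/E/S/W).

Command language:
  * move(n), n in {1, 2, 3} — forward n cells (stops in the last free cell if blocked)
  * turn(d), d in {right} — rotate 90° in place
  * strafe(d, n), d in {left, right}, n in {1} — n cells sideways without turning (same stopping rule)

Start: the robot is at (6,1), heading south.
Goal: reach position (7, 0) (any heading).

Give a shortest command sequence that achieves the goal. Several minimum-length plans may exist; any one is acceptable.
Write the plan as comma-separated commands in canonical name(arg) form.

move(3), strafe(left, 1)

t0: at (6,1), heading south
t=1 move(3) ⇒ at (6,0), heading south
t=2 strafe(left, 1) ⇒ at (7,0), heading south
nothing shorter than 2 reaches the goal.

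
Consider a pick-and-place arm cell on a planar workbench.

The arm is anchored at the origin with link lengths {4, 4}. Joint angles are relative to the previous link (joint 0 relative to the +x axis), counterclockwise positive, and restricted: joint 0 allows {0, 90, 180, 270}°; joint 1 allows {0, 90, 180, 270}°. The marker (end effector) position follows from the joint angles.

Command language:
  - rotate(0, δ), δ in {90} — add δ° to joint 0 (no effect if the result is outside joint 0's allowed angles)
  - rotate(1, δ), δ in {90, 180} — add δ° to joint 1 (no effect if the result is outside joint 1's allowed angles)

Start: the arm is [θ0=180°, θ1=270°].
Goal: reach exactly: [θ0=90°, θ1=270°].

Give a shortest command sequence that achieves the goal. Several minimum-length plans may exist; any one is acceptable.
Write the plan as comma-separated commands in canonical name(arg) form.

rotate(0, 90), rotate(0, 90), rotate(0, 90)

initial: [θ0=180°, θ1=270°]
1. rotate(0, 90) → [θ0=270°, θ1=270°]
2. rotate(0, 90) → [θ0=0°, θ1=270°]
3. rotate(0, 90) → [θ0=90°, θ1=270°]
shorter routes all fall short; 3 is best.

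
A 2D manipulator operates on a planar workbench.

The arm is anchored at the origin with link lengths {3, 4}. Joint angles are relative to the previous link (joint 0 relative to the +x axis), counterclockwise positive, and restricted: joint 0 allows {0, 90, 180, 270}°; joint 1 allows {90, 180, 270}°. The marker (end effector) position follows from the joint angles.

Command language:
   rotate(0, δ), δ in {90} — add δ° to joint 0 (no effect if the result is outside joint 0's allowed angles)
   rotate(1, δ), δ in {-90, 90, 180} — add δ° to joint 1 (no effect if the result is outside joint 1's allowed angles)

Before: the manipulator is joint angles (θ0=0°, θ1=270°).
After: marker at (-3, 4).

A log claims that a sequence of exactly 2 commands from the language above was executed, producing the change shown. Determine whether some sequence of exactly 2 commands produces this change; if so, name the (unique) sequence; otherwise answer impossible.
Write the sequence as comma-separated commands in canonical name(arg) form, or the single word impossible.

from: joint angles (θ0=0°, θ1=270°)
step 1 (rotate(0, 90)): joint angles (θ0=90°, θ1=270°)
step 2 (rotate(0, 90)): joint angles (θ0=180°, θ1=270°)
all 16 alternatives checked — unique.

rotate(0, 90), rotate(0, 90)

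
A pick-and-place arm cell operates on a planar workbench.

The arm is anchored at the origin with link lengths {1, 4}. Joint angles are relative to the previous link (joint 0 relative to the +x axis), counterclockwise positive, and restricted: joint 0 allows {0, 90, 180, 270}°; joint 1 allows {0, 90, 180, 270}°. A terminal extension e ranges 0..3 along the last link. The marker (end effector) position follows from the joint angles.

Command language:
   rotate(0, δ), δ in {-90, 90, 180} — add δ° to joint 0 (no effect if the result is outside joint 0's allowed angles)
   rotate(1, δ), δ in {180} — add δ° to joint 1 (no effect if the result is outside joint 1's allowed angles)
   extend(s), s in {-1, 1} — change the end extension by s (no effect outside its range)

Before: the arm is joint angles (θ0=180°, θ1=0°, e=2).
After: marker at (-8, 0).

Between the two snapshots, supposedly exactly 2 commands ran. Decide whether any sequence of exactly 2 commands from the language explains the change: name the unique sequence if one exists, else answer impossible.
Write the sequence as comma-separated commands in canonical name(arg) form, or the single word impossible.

t0: joint angles (θ0=180°, θ1=0°, e=2)
step 1 (extend(1)): joint angles (θ0=180°, θ1=0°, e=3)
step 2 (extend(1)): joint angles (θ0=180°, θ1=0°, e=3)
uniquely the one of 36 2-step routes that fits.

extend(1), extend(1)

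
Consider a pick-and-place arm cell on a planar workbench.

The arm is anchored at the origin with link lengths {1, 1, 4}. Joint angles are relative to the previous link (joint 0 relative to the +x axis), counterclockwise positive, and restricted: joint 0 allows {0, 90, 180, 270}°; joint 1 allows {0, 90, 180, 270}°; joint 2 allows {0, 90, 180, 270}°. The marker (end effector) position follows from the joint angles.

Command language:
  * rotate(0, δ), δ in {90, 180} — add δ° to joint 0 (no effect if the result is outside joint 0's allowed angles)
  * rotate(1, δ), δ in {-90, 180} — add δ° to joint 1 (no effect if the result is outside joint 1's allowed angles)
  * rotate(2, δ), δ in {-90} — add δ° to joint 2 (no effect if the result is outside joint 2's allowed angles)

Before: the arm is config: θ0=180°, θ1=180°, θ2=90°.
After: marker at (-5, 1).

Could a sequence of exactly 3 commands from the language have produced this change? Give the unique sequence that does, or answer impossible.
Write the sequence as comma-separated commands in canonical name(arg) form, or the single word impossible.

rotate(1, -90), rotate(1, -90), rotate(1, -90)

from: config: θ0=180°, θ1=180°, θ2=90°
1. rotate(1, -90) → config: θ0=180°, θ1=90°, θ2=90°
2. rotate(1, -90) → config: θ0=180°, θ1=0°, θ2=90°
3. rotate(1, -90) → config: θ0=180°, θ1=270°, θ2=90°
no other 3-command option fits: unique.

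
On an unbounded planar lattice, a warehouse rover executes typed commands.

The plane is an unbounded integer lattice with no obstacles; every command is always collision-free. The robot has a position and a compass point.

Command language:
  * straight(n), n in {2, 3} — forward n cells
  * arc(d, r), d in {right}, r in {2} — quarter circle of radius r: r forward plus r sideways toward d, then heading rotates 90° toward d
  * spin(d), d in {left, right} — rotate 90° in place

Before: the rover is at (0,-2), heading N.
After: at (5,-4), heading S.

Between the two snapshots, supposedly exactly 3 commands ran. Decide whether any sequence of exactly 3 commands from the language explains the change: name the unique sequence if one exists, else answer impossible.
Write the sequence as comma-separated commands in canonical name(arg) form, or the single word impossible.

spin(right), straight(3), arc(right, 2)

key: order matters: swapping spin(right) and arc(right, 2) lands elsewhere
initial: at (0,-2), heading N
[1] after spin(right): at (0,-2), heading E
[2] after straight(3): at (3,-2), heading E
[3] after arc(right, 2): at (5,-4), heading S
uniquely the one of 125 3-step routes that fits.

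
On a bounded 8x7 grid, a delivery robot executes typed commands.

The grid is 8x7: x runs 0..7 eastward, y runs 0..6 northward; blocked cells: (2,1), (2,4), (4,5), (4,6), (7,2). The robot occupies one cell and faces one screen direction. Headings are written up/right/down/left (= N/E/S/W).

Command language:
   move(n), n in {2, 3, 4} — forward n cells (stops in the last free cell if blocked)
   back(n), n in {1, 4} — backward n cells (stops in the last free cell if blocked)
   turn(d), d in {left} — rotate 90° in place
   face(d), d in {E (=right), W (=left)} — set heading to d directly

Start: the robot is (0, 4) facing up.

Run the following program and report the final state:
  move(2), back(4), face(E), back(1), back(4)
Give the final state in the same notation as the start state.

t0: (0, 4) facing up
1. move(2) → (0, 6) facing up
2. back(4) → (0, 2) facing up
3. face(E) → (0, 2) facing right
4. back(1) → (0, 2) facing right
5. back(4) → (0, 2) facing right

(0, 2) facing right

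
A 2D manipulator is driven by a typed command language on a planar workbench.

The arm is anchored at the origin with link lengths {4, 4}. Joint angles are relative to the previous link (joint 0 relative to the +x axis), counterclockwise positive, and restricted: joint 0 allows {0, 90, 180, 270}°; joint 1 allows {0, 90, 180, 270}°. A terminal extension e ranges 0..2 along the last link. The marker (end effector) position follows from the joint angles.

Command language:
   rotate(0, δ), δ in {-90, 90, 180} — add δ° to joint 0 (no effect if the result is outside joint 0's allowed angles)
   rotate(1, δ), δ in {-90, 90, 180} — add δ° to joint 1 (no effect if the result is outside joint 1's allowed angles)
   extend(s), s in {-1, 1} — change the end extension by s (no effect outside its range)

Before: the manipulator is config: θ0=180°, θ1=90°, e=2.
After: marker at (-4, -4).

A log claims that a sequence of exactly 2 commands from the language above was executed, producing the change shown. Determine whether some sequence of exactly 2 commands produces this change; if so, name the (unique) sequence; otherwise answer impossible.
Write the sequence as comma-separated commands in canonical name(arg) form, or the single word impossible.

extend(-1), extend(-1)

from: config: θ0=180°, θ1=90°, e=2
[1] after extend(-1): config: θ0=180°, θ1=90°, e=1
[2] after extend(-1): config: θ0=180°, θ1=90°, e=0
uniquely the one of 64 2-step routes that fits.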